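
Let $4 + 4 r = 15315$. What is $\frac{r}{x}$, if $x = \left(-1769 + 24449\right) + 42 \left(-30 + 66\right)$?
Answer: $\frac{15311}{96768} \approx 0.15822$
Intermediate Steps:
$r = \frac{15311}{4}$ ($r = -1 + \frac{1}{4} \cdot 15315 = -1 + \frac{15315}{4} = \frac{15311}{4} \approx 3827.8$)
$x = 24192$ ($x = 22680 + 42 \cdot 36 = 22680 + 1512 = 24192$)
$\frac{r}{x} = \frac{15311}{4 \cdot 24192} = \frac{15311}{4} \cdot \frac{1}{24192} = \frac{15311}{96768}$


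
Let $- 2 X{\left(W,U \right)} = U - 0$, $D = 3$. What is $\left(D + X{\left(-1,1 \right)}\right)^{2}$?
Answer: $\frac{25}{4} \approx 6.25$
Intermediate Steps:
$X{\left(W,U \right)} = - \frac{U}{2}$ ($X{\left(W,U \right)} = - \frac{U - 0}{2} = - \frac{U + 0}{2} = - \frac{U}{2}$)
$\left(D + X{\left(-1,1 \right)}\right)^{2} = \left(3 - \frac{1}{2}\right)^{2} = \left(\frac{5}{2}\right)^{2} = \frac{25}{4}$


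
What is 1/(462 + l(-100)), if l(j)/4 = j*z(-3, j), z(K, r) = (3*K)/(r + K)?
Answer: 103/43986 ≈ 0.0023417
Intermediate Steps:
z(K, r) = 3*K/(K + r) (z(K, r) = (3*K)/(K + r) = 3*K/(K + r))
l(j) = -36*j/(-3 + j) (l(j) = 4*(j*(3*(-3)/(-3 + j))) = 4*(j*(-9/(-3 + j))) = 4*(-9*j/(-3 + j)) = -36*j/(-3 + j))
1/(462 + l(-100)) = 1/(462 - 36*(-100)/(-3 - 100)) = 1/(462 - 36*(-100)/(-103)) = 1/(462 - 36*(-100)*(-1/103)) = 1/(462 - 3600/103) = 1/(43986/103) = 103/43986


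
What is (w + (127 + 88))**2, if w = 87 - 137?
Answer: 27225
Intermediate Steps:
w = -50
(w + (127 + 88))**2 = (-50 + (127 + 88))**2 = (-50 + 215)**2 = 165**2 = 27225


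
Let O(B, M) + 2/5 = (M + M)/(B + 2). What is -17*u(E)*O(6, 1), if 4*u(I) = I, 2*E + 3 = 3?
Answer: 0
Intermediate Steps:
E = 0 (E = -3/2 + (1/2)*3 = -3/2 + 3/2 = 0)
u(I) = I/4
O(B, M) = -2/5 + 2*M/(2 + B) (O(B, M) = -2/5 + (M + M)/(B + 2) = -2/5 + (2*M)/(2 + B) = -2/5 + 2*M/(2 + B))
-17*u(E)*O(6, 1) = -17*(1/4)*0*2*(-2 - 1*6 + 5*1)/(5*(2 + 6)) = -0*(2/5)*(-2 - 6 + 5)/8 = -0*(2/5)*(1/8)*(-3) = -0*(-3)/20 = -17*0 = 0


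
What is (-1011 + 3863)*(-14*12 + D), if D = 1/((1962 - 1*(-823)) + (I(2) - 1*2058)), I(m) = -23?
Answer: -84327223/176 ≈ -4.7913e+5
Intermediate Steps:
D = 1/704 (D = 1/((1962 - 1*(-823)) + (-23 - 1*2058)) = 1/((1962 + 823) + (-23 - 2058)) = 1/(2785 - 2081) = 1/704 ≈ 0.0014205)
(-1011 + 3863)*(-14*12 + D) = (-1011 + 3863)*(-14*12 + 1/704) = 2852*(-168 + 1/704) = 2852*(-118271/704) = -84327223/176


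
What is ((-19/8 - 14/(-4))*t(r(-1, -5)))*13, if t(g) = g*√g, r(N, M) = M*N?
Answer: 585*√5/8 ≈ 163.51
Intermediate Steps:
t(g) = g^(3/2)
((-19/8 - 14/(-4))*t(r(-1, -5)))*13 = ((-19/8 - 14/(-4))*(-5*(-1))^(3/2))*13 = ((-19*⅛ - 14*(-¼))*5^(3/2))*13 = ((-19/8 + 7/2)*(5*√5))*13 = (9*(5*√5)/8)*13 = (45*√5/8)*13 = 585*√5/8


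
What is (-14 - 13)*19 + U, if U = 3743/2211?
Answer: -1130500/2211 ≈ -511.31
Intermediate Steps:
U = 3743/2211 (U = 3743*(1/2211) = 3743/2211 ≈ 1.6929)
(-14 - 13)*19 + U = (-14 - 13)*19 + 3743/2211 = -27*19 + 3743/2211 = -513 + 3743/2211 = -1130500/2211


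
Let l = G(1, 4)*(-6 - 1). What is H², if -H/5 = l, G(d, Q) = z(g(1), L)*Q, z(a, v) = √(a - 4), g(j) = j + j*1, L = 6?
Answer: -39200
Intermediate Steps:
g(j) = 2*j (g(j) = j + j = 2*j)
z(a, v) = √(-4 + a)
G(d, Q) = I*Q*√2 (G(d, Q) = √(-4 + 2*1)*Q = √(-4 + 2)*Q = √(-2)*Q = (I*√2)*Q = I*Q*√2)
l = -28*I*√2 (l = (I*4*√2)*(-6 - 1) = (4*I*√2)*(-7) = -28*I*√2 ≈ -39.598*I)
H = 140*I*√2 (H = -(-140)*I*√2 = 140*I*√2 ≈ 197.99*I)
H² = (140*I*√2)² = -39200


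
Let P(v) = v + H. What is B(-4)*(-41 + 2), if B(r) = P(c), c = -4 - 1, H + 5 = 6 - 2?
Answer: 234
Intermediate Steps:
H = -1 (H = -5 + (6 - 2) = -5 + 4 = -1)
c = -5
P(v) = -1 + v (P(v) = v - 1 = -1 + v)
B(r) = -6 (B(r) = -1 - 5 = -6)
B(-4)*(-41 + 2) = -6*(-41 + 2) = -6*(-39) = 234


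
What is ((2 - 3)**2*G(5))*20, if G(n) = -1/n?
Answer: -4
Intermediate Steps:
((2 - 3)**2*G(5))*20 = ((2 - 3)**2*(-1/5))*20 = ((-1)**2*(-1*1/5))*20 = (1*(-1/5))*20 = -1/5*20 = -4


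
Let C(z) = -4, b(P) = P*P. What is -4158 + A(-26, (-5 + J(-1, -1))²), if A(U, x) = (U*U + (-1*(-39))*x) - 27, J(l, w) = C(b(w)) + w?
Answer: 391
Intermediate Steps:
b(P) = P²
J(l, w) = -4 + w
A(U, x) = -27 + U² + 39*x (A(U, x) = (U² + 39*x) - 27 = -27 + U² + 39*x)
-4158 + A(-26, (-5 + J(-1, -1))²) = -4158 + (-27 + (-26)² + 39*(-5 + (-4 - 1))²) = -4158 + (-27 + 676 + 39*(-5 - 5)²) = -4158 + (-27 + 676 + 39*(-10)²) = -4158 + (-27 + 676 + 39*100) = -4158 + (-27 + 676 + 3900) = -4158 + 4549 = 391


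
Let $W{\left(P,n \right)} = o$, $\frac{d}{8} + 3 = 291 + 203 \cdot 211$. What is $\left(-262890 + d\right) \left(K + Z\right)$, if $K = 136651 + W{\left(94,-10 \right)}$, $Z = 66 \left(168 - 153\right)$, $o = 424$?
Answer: $11332099070$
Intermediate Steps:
$d = 344968$ ($d = -24 + 8 \left(291 + 203 \cdot 211\right) = -24 + 8 \left(291 + 42833\right) = -24 + 8 \cdot 43124 = -24 + 344992 = 344968$)
$W{\left(P,n \right)} = 424$
$Z = 990$ ($Z = 66 \cdot 15 = 990$)
$K = 137075$ ($K = 136651 + 424 = 137075$)
$\left(-262890 + d\right) \left(K + Z\right) = \left(-262890 + 344968\right) \left(137075 + 990\right) = 82078 \cdot 138065 = 11332099070$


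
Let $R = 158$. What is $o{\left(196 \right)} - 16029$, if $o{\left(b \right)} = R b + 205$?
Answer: $15144$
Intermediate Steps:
$o{\left(b \right)} = 205 + 158 b$ ($o{\left(b \right)} = 158 b + 205 = 205 + 158 b$)
$o{\left(196 \right)} - 16029 = \left(205 + 158 \cdot 196\right) - 16029 = \left(205 + 30968\right) - 16029 = 31173 - 16029 = 15144$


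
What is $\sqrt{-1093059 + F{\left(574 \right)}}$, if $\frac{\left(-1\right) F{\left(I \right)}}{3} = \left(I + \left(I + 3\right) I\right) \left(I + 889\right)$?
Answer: $i \sqrt{1457240367} \approx 38174.0 i$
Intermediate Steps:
$F{\left(I \right)} = - 3 \left(889 + I\right) \left(I + I \left(3 + I\right)\right)$ ($F{\left(I \right)} = - 3 \left(I + \left(I + 3\right) I\right) \left(I + 889\right) = - 3 \left(I + \left(3 + I\right) I\right) \left(889 + I\right) = - 3 \left(I + I \left(3 + I\right)\right) \left(889 + I\right) = - 3 \left(889 + I\right) \left(I + I \left(3 + I\right)\right)$)
$\sqrt{-1093059 + F{\left(574 \right)}} = \sqrt{-1093059 - 1722 \left(3556 + 574^{2} + 893 \cdot 574\right)} = \sqrt{-1093059 - 1722 \left(3556 + 329476 + 512582\right)} = \sqrt{-1093059 - 1722 \cdot 845614} = \sqrt{-1093059 - 1456147308} = \sqrt{-1457240367} = i \sqrt{1457240367}$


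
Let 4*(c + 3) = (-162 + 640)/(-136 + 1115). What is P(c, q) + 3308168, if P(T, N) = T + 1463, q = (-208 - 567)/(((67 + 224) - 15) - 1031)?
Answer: 6480251863/1958 ≈ 3.3096e+6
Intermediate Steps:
q = 155/151 (q = -775/((291 - 15) - 1031) = -775/(276 - 1031) = -775/(-755) = -775*(-1/755) = 155/151 ≈ 1.0265)
c = -5635/1958 (c = -3 + ((-162 + 640)/(-136 + 1115))/4 = -3 + (478/979)/4 = -3 + (478*(1/979))/4 = -3 + (1/4)*(478/979) = -3 + 239/1958 = -5635/1958 ≈ -2.8779)
P(T, N) = 1463 + T
P(c, q) + 3308168 = (1463 - 5635/1958) + 3308168 = 2858919/1958 + 3308168 = 6480251863/1958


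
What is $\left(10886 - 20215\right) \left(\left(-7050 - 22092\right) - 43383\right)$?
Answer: $676585725$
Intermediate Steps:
$\left(10886 - 20215\right) \left(\left(-7050 - 22092\right) - 43383\right) = - 9329 \left(\left(-7050 - 22092\right) - 43383\right) = - 9329 \left(-29142 - 43383\right) = \left(-9329\right) \left(-72525\right) = 676585725$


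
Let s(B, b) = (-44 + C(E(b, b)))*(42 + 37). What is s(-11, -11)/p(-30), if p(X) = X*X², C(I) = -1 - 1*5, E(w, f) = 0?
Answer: 79/540 ≈ 0.14630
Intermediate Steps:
C(I) = -6 (C(I) = -1 - 5 = -6)
p(X) = X³
s(B, b) = -3950 (s(B, b) = (-44 - 6)*(42 + 37) = -50*79 = -3950)
s(-11, -11)/p(-30) = -3950/((-30)³) = -3950/(-27000) = -3950*(-1/27000) = 79/540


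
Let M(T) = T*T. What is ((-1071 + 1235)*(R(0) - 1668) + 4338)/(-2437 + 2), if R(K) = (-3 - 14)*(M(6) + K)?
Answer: 369582/2435 ≈ 151.78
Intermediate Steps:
M(T) = T²
R(K) = -612 - 17*K (R(K) = (-3 - 14)*(6² + K) = -17*(36 + K) = -612 - 17*K)
((-1071 + 1235)*(R(0) - 1668) + 4338)/(-2437 + 2) = ((-1071 + 1235)*((-612 - 17*0) - 1668) + 4338)/(-2437 + 2) = (164*((-612 + 0) - 1668) + 4338)/(-2435) = (164*(-612 - 1668) + 4338)*(-1/2435) = (164*(-2280) + 4338)*(-1/2435) = (-373920 + 4338)*(-1/2435) = -369582*(-1/2435) = 369582/2435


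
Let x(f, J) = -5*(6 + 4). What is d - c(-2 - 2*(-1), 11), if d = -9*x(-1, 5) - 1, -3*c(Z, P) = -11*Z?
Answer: 449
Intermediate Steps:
x(f, J) = -50 (x(f, J) = -5*10 = -50)
c(Z, P) = 11*Z/3 (c(Z, P) = -(-11)*Z/3 = 11*Z/3)
d = 449 (d = -9*(-50) - 1 = 450 - 1 = 449)
d - c(-2 - 2*(-1), 11) = 449 - 11*(-2 - 2*(-1))/3 = 449 - 11*(-2 + 2)/3 = 449 - 11*0/3 = 449 - 1*0 = 449 + 0 = 449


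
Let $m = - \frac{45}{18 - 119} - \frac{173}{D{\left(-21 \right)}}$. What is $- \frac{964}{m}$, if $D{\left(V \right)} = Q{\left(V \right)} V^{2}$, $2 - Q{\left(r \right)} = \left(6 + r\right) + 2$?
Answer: $- \frac{322031430}{140101} \approx -2298.6$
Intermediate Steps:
$Q{\left(r \right)} = -6 - r$ ($Q{\left(r \right)} = 2 - \left(\left(6 + r\right) + 2\right) = 2 - \left(8 + r\right) = -6 - r$)
$D{\left(V \right)} = V^{2} \left(-6 - V\right)$ ($D{\left(V \right)} = \left(-6 - V\right) V^{2} = V^{2} \left(-6 - V\right)$)
$m = \frac{280202}{668115}$ ($m = - \frac{45}{18 - 119} - \frac{173}{\left(-21\right)^{2} \left(-6 - -21\right)} = - \frac{45}{18 - 119} - \frac{173}{441 \left(-6 + 21\right)} = - \frac{45}{-101} - \frac{173}{441 \cdot 15} = \left(-45\right) \left(- \frac{1}{101}\right) - \frac{173}{6615} = \frac{45}{101} - \frac{173}{6615} = \frac{280202}{668115} \approx 0.41939$)
$- \frac{964}{m} = - \frac{964}{\frac{280202}{668115}} = \left(-964\right) \frac{668115}{280202} = - \frac{322031430}{140101}$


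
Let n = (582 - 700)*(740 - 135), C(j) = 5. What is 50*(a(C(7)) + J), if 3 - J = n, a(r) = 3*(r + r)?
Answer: 3571150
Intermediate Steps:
a(r) = 6*r (a(r) = 3*(2*r) = 6*r)
n = -71390 (n = -118*605 = -71390)
J = 71393 (J = 3 - 1*(-71390) = 3 + 71390 = 71393)
50*(a(C(7)) + J) = 50*(6*5 + 71393) = 50*(30 + 71393) = 50*71423 = 3571150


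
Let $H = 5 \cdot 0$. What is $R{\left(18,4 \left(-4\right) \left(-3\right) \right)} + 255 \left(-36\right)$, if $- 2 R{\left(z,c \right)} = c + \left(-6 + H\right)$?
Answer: $-9201$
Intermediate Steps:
$H = 0$
$R{\left(z,c \right)} = 3 - \frac{c}{2}$ ($R{\left(z,c \right)} = - \frac{c + \left(-6 + 0\right)}{2} = - \frac{c - 6}{2} = - \frac{-6 + c}{2} = 3 - \frac{c}{2}$)
$R{\left(18,4 \left(-4\right) \left(-3\right) \right)} + 255 \left(-36\right) = \left(3 - \frac{4 \left(-4\right) \left(-3\right)}{2}\right) + 255 \left(-36\right) = \left(3 - \frac{\left(-16\right) \left(-3\right)}{2}\right) - 9180 = \left(3 - 24\right) - 9180 = -21 - 9180 = -9201$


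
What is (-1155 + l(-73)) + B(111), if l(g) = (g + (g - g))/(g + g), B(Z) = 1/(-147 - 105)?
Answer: -290935/252 ≈ -1154.5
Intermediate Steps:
B(Z) = -1/252 (B(Z) = 1/(-252) = -1/252)
l(g) = ½ (l(g) = (g + 0)/((2*g)) = g*(1/(2*g)) = ½)
(-1155 + l(-73)) + B(111) = (-1155 + ½) - 1/252 = -2309/2 - 1/252 = -290935/252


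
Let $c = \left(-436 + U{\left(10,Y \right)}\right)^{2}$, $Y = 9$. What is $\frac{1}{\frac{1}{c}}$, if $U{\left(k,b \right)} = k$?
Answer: $181476$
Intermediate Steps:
$c = 181476$ ($c = \left(-436 + 10\right)^{2} = \left(-426\right)^{2} = 181476$)
$\frac{1}{\frac{1}{c}} = \frac{1}{\frac{1}{181476}} = 181476$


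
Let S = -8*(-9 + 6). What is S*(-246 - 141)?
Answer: -9288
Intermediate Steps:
S = 24 (S = -8*(-3) = 24)
S*(-246 - 141) = 24*(-246 - 141) = 24*(-387) = -9288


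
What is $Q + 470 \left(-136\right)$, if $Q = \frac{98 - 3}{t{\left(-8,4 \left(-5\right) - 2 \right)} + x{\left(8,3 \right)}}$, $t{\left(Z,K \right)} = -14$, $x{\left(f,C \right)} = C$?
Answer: $- \frac{703215}{11} \approx -63929.0$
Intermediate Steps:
$Q = - \frac{95}{11}$ ($Q = \frac{98 - 3}{-14 + 3} = \frac{95}{-11} = 95 \left(- \frac{1}{11}\right) = - \frac{95}{11} \approx -8.6364$)
$Q + 470 \left(-136\right) = - \frac{95}{11} + 470 \left(-136\right) = - \frac{95}{11} - 63920 = - \frac{703215}{11}$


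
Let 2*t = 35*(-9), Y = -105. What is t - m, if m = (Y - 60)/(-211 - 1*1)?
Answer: -33555/212 ≈ -158.28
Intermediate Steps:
t = -315/2 (t = (35*(-9))/2 = (½)*(-315) = -315/2 ≈ -157.50)
m = 165/212 (m = (-105 - 60)/(-211 - 1*1) = -165/(-211 - 1) = -165/(-212) = -165*(-1/212) = 165/212 ≈ 0.77830)
t - m = -315/2 - 1*165/212 = -315/2 - 165/212 = -33555/212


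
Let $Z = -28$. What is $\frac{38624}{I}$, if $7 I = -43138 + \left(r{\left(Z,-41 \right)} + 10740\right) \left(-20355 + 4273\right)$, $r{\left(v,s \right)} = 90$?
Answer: $- \frac{19312}{12443657} \approx -0.001552$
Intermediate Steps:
$I = -24887314$ ($I = \frac{-43138 + \left(90 + 10740\right) \left(-20355 + 4273\right)}{7} = \frac{-43138 + 10830 \left(-16082\right)}{7} = \frac{-43138 - 174168060}{7} = \frac{1}{7} \left(-174211198\right) = -24887314$)
$\frac{38624}{I} = \frac{38624}{-24887314} = 38624 \left(- \frac{1}{24887314}\right) = - \frac{19312}{12443657}$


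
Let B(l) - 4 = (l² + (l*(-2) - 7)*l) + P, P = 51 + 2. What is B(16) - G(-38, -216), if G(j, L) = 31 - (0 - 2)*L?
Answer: 90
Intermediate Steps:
P = 53
B(l) = 57 + l² + l*(-7 - 2*l) (B(l) = 4 + ((l² + (l*(-2) - 7)*l) + 53) = 4 + ((l² + (-2*l - 7)*l) + 53) = 4 + ((l² + (-7 - 2*l)*l) + 53) = 4 + ((l² + l*(-7 - 2*l)) + 53) = 4 + (53 + l² + l*(-7 - 2*l)) = 57 + l² + l*(-7 - 2*l))
G(j, L) = 31 + 2*L (G(j, L) = 31 - (-2)*L = 31 + 2*L)
B(16) - G(-38, -216) = (57 - 1*16² - 7*16) - (31 + 2*(-216)) = (57 - 1*256 - 112) - (31 - 432) = (57 - 256 - 112) - 1*(-401) = -311 + 401 = 90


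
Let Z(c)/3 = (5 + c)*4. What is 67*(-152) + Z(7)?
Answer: -10040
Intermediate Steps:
Z(c) = 60 + 12*c (Z(c) = 3*((5 + c)*4) = 3*(20 + 4*c) = 60 + 12*c)
67*(-152) + Z(7) = 67*(-152) + (60 + 12*7) = -10184 + (60 + 84) = -10184 + 144 = -10040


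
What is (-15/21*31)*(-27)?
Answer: 4185/7 ≈ 597.86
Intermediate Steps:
(-15/21*31)*(-27) = (-15*1/21*31)*(-27) = -5/7*31*(-27) = -155/7*(-27) = 4185/7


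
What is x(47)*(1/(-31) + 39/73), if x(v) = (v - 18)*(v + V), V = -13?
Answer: 1120096/2263 ≈ 494.96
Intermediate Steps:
x(v) = (-18 + v)*(-13 + v) (x(v) = (v - 18)*(v - 13) = (-18 + v)*(-13 + v))
x(47)*(1/(-31) + 39/73) = (234 + 47² - 31*47)*(1/(-31) + 39/73) = (234 + 2209 - 1457)*(1*(-1/31) + 39*(1/73)) = 986*(-1/31 + 39/73) = 986*(1136/2263) = 1120096/2263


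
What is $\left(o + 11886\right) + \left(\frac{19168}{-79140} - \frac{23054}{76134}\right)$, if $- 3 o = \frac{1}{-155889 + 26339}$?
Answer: $\frac{77311958778596461}{6504753822150} \approx 11885.0$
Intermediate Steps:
$o = \frac{1}{388650}$ ($o = - \frac{1}{3 \left(-155889 + 26339\right)} = - \frac{1}{3 \left(-129550\right)} = \left(- \frac{1}{3}\right) \left(- \frac{1}{129550}\right) = \frac{1}{388650} \approx 2.573 \cdot 10^{-6}$)
$\left(o + 11886\right) + \left(\frac{19168}{-79140} - \frac{23054}{76134}\right) = \left(\frac{1}{388650} + 11886\right) + \left(\frac{19168}{-79140} - \frac{23054}{76134}\right) = \frac{4619493901}{388650} + \left(19168 \left(- \frac{1}{79140}\right) - \frac{11527}{38067}\right) = \frac{4619493901}{388650} - \frac{45608751}{83683955} = \frac{77311958778596461}{6504753822150}$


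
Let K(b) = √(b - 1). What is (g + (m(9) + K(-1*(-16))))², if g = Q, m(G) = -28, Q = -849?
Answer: (877 - √15)² ≈ 7.6235e+5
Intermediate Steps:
K(b) = √(-1 + b)
g = -849
(g + (m(9) + K(-1*(-16))))² = (-849 + (-28 + √(-1 - 1*(-16))))² = (-849 + (-28 + √(-1 + 16)))² = (-849 + (-28 + √15))² = (-877 + √15)²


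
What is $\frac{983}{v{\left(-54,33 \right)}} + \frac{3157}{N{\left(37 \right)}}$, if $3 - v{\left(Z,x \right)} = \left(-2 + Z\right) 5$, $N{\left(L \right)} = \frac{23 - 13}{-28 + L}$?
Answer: $\frac{8050709}{2830} \approx 2844.8$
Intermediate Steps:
$N{\left(L \right)} = \frac{10}{-28 + L}$
$v{\left(Z,x \right)} = 13 - 5 Z$ ($v{\left(Z,x \right)} = 3 - \left(-2 + Z\right) 5 = 3 - \left(-10 + 5 Z\right) = 13 - 5 Z$)
$\frac{983}{v{\left(-54,33 \right)}} + \frac{3157}{N{\left(37 \right)}} = \frac{983}{13 - -270} + \frac{3157}{10 \frac{1}{-28 + 37}} = \frac{983}{13 + 270} + \frac{3157}{10 \cdot \frac{1}{9}} = \frac{983}{283} + \frac{3157}{10 \cdot \frac{1}{9}} = 983 \cdot \frac{1}{283} + \frac{3157}{\frac{10}{9}} = \frac{983}{283} + 3157 \cdot \frac{9}{10} = \frac{983}{283} + \frac{28413}{10} = \frac{8050709}{2830}$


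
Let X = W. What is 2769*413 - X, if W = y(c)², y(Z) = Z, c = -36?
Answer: 1142301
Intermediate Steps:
W = 1296 (W = (-36)² = 1296)
X = 1296
2769*413 - X = 2769*413 - 1*1296 = 1143597 - 1296 = 1142301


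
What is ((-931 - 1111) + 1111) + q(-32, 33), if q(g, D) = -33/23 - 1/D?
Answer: -707741/759 ≈ -932.46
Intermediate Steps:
q(g, D) = -33/23 - 1/D (q(g, D) = -33*1/23 - 1/D = -33/23 - 1/D)
((-931 - 1111) + 1111) + q(-32, 33) = ((-931 - 1111) + 1111) + (-33/23 - 1/33) = (-2042 + 1111) + (-33/23 - 1*1/33) = -931 + (-33/23 - 1/33) = -931 - 1112/759 = -707741/759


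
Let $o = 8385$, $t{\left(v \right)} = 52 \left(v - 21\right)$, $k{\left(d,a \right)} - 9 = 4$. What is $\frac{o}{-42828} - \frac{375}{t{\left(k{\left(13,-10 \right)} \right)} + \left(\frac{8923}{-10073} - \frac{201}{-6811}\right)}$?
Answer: $\frac{238665687935}{339106535032} \approx 0.70381$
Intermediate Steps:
$k{\left(d,a \right)} = 13$ ($k{\left(d,a \right)} = 9 + 4 = 13$)
$t{\left(v \right)} = -1092 + 52 v$ ($t{\left(v \right)} = 52 \left(-21 + v\right) = -1092 + 52 v$)
$\frac{o}{-42828} - \frac{375}{t{\left(k{\left(13,-10 \right)} \right)} + \left(\frac{8923}{-10073} - \frac{201}{-6811}\right)} = \frac{8385}{-42828} - \frac{375}{\left(-1092 + 52 \cdot 13\right) + \left(\frac{8923}{-10073} - \frac{201}{-6811}\right)} = 8385 \left(- \frac{1}{42828}\right) - \frac{375}{\left(-1092 + 676\right) + \left(8923 \left(- \frac{1}{10073}\right) - - \frac{201}{6811}\right)} = - \frac{65}{332} - \frac{375}{-416 + \left(- \frac{8923}{10073} + \frac{201}{6811}\right)} = - \frac{65}{332} - \frac{375}{-416 - \frac{8392840}{9801029}} = - \frac{65}{332} - \frac{375}{- \frac{4085620904}{9801029}} = - \frac{65}{332} - - \frac{3675385875}{4085620904} = - \frac{65}{332} + \frac{3675385875}{4085620904} = \frac{238665687935}{339106535032}$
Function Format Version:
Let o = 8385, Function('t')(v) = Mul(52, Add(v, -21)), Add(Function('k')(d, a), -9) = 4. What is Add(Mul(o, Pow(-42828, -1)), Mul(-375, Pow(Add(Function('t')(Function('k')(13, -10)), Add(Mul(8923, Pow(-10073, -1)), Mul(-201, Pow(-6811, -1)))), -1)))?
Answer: Rational(238665687935, 339106535032) ≈ 0.70381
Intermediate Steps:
Function('k')(d, a) = 13 (Function('k')(d, a) = Add(9, 4) = 13)
Function('t')(v) = Add(-1092, Mul(52, v)) (Function('t')(v) = Mul(52, Add(-21, v)) = Add(-1092, Mul(52, v)))
Add(Mul(o, Pow(-42828, -1)), Mul(-375, Pow(Add(Function('t')(Function('k')(13, -10)), Add(Mul(8923, Pow(-10073, -1)), Mul(-201, Pow(-6811, -1)))), -1))) = Add(Mul(8385, Pow(-42828, -1)), Mul(-375, Pow(Add(Add(-1092, Mul(52, 13)), Add(Mul(8923, Pow(-10073, -1)), Mul(-201, Pow(-6811, -1)))), -1))) = Add(Mul(8385, Rational(-1, 42828)), Mul(-375, Pow(Add(Add(-1092, 676), Add(Mul(8923, Rational(-1, 10073)), Mul(-201, Rational(-1, 6811)))), -1))) = Add(Rational(-65, 332), Mul(-375, Pow(Add(-416, Add(Rational(-8923, 10073), Rational(201, 6811))), -1))) = Add(Rational(-65, 332), Mul(-375, Pow(Add(-416, Rational(-8392840, 9801029)), -1))) = Add(Rational(-65, 332), Mul(-375, Pow(Rational(-4085620904, 9801029), -1))) = Add(Rational(-65, 332), Mul(-375, Rational(-9801029, 4085620904))) = Add(Rational(-65, 332), Rational(3675385875, 4085620904)) = Rational(238665687935, 339106535032)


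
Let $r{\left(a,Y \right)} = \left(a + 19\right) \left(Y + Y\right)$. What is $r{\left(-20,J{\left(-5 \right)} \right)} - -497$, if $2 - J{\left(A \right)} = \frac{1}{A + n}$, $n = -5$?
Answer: $\frac{2464}{5} \approx 492.8$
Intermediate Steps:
$J{\left(A \right)} = 2 - \frac{1}{-5 + A}$ ($J{\left(A \right)} = 2 - \frac{1}{A - 5} = 2 - \frac{1}{-5 + A}$)
$r{\left(a,Y \right)} = 2 Y \left(19 + a\right)$ ($r{\left(a,Y \right)} = \left(19 + a\right) 2 Y = 2 Y \left(19 + a\right)$)
$r{\left(-20,J{\left(-5 \right)} \right)} - -497 = 2 \frac{-11 + 2 \left(-5\right)}{-5 - 5} \left(19 - 20\right) - -497 = 2 \frac{-11 - 10}{-10} \left(-1\right) + 497 = 2 \left(\left(- \frac{1}{10}\right) \left(-21\right)\right) \left(-1\right) + 497 = 2 \cdot \frac{21}{10} \left(-1\right) + 497 = - \frac{21}{5} + 497 = \frac{2464}{5}$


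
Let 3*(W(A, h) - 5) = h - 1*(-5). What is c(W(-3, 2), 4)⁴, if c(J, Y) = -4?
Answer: 256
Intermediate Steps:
W(A, h) = 20/3 + h/3 (W(A, h) = 5 + (h - 1*(-5))/3 = 5 + (h + 5)/3 = 5 + (5 + h)/3 = 5 + (5/3 + h/3) = 20/3 + h/3)
c(W(-3, 2), 4)⁴ = (-4)⁴ = 256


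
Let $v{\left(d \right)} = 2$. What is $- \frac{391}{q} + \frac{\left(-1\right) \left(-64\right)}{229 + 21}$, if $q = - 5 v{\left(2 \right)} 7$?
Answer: $\frac{10223}{1750} \approx 5.8417$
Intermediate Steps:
$q = -70$ ($q = \left(-5\right) 2 \cdot 7 = \left(-10\right) 7 = -70$)
$- \frac{391}{q} + \frac{\left(-1\right) \left(-64\right)}{229 + 21} = - \frac{391}{-70} + \frac{\left(-1\right) \left(-64\right)}{229 + 21} = \left(-391\right) \left(- \frac{1}{70}\right) + \frac{64}{250} = \frac{391}{70} + 64 \cdot \frac{1}{250} = \frac{391}{70} + \frac{32}{125} = \frac{10223}{1750}$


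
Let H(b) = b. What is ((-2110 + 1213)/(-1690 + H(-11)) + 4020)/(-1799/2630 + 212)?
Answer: 5995450570/315116487 ≈ 19.026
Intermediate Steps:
((-2110 + 1213)/(-1690 + H(-11)) + 4020)/(-1799/2630 + 212) = ((-2110 + 1213)/(-1690 - 11) + 4020)/(-1799/2630 + 212) = (-897/(-1701) + 4020)/(-1799*1/2630 + 212) = (-897*(-1/1701) + 4020)/(-1799/2630 + 212) = (299/567 + 4020)/(555761/2630) = (2279639/567)*(2630/555761) = 5995450570/315116487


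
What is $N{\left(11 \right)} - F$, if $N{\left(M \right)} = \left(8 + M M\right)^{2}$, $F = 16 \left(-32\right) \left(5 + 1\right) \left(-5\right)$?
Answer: $1281$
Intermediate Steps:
$F = 15360$ ($F = - 512 \cdot 6 \left(-5\right) = \left(-512\right) \left(-30\right) = 15360$)
$N{\left(M \right)} = \left(8 + M^{2}\right)^{2}$
$N{\left(11 \right)} - F = \left(8 + 11^{2}\right)^{2} - 15360 = \left(8 + 121\right)^{2} - 15360 = 129^{2} - 15360 = 16641 - 15360 = 1281$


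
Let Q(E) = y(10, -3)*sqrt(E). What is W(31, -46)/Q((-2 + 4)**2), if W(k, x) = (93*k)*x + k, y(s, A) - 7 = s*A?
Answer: 132587/46 ≈ 2882.3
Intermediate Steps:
y(s, A) = 7 + A*s (y(s, A) = 7 + s*A = 7 + A*s)
Q(E) = -23*sqrt(E) (Q(E) = (7 - 3*10)*sqrt(E) = (7 - 30)*sqrt(E) = -23*sqrt(E))
W(k, x) = k + 93*k*x (W(k, x) = 93*k*x + k = k + 93*k*x)
W(31, -46)/Q((-2 + 4)**2) = (31*(1 + 93*(-46)))/((-23*sqrt((-2 + 4)**2))) = (31*(1 - 4278))/((-23*sqrt(2**2))) = (31*(-4277))/((-23*sqrt(4))) = -132587/((-23*2)) = -132587/(-46) = -132587*(-1/46) = 132587/46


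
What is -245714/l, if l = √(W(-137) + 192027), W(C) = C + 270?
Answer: -122857*√12010/24020 ≈ -560.53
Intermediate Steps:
W(C) = 270 + C
l = 4*√12010 (l = √((270 - 137) + 192027) = √(133 + 192027) = √192160 = 4*√12010 ≈ 438.36)
-245714/l = -245714*√12010/48040 = -122857*√12010/24020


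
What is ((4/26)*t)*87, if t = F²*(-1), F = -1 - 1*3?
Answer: -2784/13 ≈ -214.15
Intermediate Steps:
F = -4 (F = -1 - 3 = -4)
t = -16 (t = (-4)²*(-1) = 16*(-1) = -16)
((4/26)*t)*87 = ((4/26)*(-16))*87 = ((4*(1/26))*(-16))*87 = ((2/13)*(-16))*87 = -32/13*87 = -2784/13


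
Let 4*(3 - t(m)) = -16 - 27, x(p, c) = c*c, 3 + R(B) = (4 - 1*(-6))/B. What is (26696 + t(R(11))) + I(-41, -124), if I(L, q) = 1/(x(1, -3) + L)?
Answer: 854711/32 ≈ 26710.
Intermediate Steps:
R(B) = -3 + 10/B (R(B) = -3 + (4 - 1*(-6))/B = -3 + (4 + 6)/B = -3 + 10/B)
x(p, c) = c²
I(L, q) = 1/(9 + L) (I(L, q) = 1/((-3)² + L) = 1/(9 + L))
t(m) = 55/4 (t(m) = 3 - (-16 - 27)/4 = 3 - ¼*(-43) = 3 + 43/4 = 55/4)
(26696 + t(R(11))) + I(-41, -124) = (26696 + 55/4) + 1/(9 - 41) = 106839/4 + 1/(-32) = 106839/4 - 1/32 = 854711/32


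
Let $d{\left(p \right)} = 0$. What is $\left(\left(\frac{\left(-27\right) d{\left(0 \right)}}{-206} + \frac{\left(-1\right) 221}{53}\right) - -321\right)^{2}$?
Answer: $\frac{281971264}{2809} \approx 1.0038 \cdot 10^{5}$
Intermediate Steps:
$\left(\left(\frac{\left(-27\right) d{\left(0 \right)}}{-206} + \frac{\left(-1\right) 221}{53}\right) - -321\right)^{2} = \left(\left(\frac{\left(-27\right) 0}{-206} + \frac{\left(-1\right) 221}{53}\right) - -321\right)^{2} = \left(\left(0 \left(- \frac{1}{206}\right) - \frac{221}{53}\right) + \left(-25 + 346\right)\right)^{2} = \left(\left(0 - \frac{221}{53}\right) + 321\right)^{2} = \left(- \frac{221}{53} + 321\right)^{2} = \left(\frac{16792}{53}\right)^{2} = \frac{281971264}{2809}$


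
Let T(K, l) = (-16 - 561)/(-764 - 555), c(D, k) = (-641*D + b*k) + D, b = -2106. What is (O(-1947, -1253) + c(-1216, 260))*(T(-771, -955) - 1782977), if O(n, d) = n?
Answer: -537921937489038/1319 ≈ -4.0783e+11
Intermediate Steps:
c(D, k) = -2106*k - 640*D (c(D, k) = (-641*D - 2106*k) + D = (-2106*k - 641*D) + D = -2106*k - 640*D)
T(K, l) = 577/1319 (T(K, l) = -577/(-1319) = -577*(-1/1319) = 577/1319)
(O(-1947, -1253) + c(-1216, 260))*(T(-771, -955) - 1782977) = (-1947 + (-2106*260 - 640*(-1216)))*(577/1319 - 1782977) = (-1947 + (-547560 + 778240))*(-2351746086/1319) = (-1947 + 230680)*(-2351746086/1319) = 228733*(-2351746086/1319) = -537921937489038/1319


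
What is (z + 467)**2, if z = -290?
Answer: 31329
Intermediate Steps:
(z + 467)**2 = (-290 + 467)**2 = 177**2 = 31329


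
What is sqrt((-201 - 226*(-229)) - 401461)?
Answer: 2*I*sqrt(87477) ≈ 591.53*I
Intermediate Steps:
sqrt((-201 - 226*(-229)) - 401461) = sqrt((-201 + 51754) - 401461) = sqrt(51553 - 401461) = sqrt(-349908) = 2*I*sqrt(87477)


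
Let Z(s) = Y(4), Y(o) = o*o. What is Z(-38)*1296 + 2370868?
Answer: 2391604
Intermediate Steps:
Y(o) = o²
Z(s) = 16 (Z(s) = 4² = 16)
Z(-38)*1296 + 2370868 = 16*1296 + 2370868 = 20736 + 2370868 = 2391604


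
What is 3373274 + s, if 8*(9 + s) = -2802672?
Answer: 3022931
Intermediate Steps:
s = -350343 (s = -9 + (1/8)*(-2802672) = -9 - 350334 = -350343)
3373274 + s = 3373274 - 350343 = 3022931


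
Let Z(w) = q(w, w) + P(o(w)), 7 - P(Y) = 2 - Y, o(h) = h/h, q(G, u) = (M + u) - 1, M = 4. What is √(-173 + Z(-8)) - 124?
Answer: -124 + 2*I*√43 ≈ -124.0 + 13.115*I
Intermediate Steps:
q(G, u) = 3 + u (q(G, u) = (4 + u) - 1 = 3 + u)
o(h) = 1
P(Y) = 5 + Y (P(Y) = 7 - (2 - Y) = 7 + (-2 + Y) = 5 + Y)
Z(w) = 9 + w (Z(w) = (3 + w) + (5 + 1) = (3 + w) + 6 = 9 + w)
√(-173 + Z(-8)) - 124 = √(-173 + (9 - 8)) - 124 = √(-173 + 1) - 124 = √(-172) - 124 = 2*I*√43 - 124 = -124 + 2*I*√43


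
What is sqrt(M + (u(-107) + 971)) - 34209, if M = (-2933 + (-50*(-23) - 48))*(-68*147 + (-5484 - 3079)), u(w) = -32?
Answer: -34209 + 2*sqrt(8495617) ≈ -28380.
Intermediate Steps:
M = 33981529 (M = (-2933 + (1150 - 48))*(-9996 - 8563) = (-2933 + 1102)*(-18559) = -1831*(-18559) = 33981529)
sqrt(M + (u(-107) + 971)) - 34209 = sqrt(33981529 + (-32 + 971)) - 34209 = sqrt(33981529 + 939) - 34209 = sqrt(33982468) - 34209 = 2*sqrt(8495617) - 34209 = -34209 + 2*sqrt(8495617)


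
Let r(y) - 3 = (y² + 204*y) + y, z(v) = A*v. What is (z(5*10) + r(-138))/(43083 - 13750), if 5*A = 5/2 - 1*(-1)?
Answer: -9208/29333 ≈ -0.31391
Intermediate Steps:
A = 7/10 (A = (5/2 - 1*(-1))/5 = (5*(½) + 1)/5 = (5/2 + 1)/5 = (⅕)*(7/2) = 7/10 ≈ 0.70000)
z(v) = 7*v/10
r(y) = 3 + y² + 205*y (r(y) = 3 + ((y² + 204*y) + y) = 3 + (y² + 205*y) = 3 + y² + 205*y)
(z(5*10) + r(-138))/(43083 - 13750) = (7*(5*10)/10 + (3 + (-138)² + 205*(-138)))/(43083 - 13750) = ((7/10)*50 + (3 + 19044 - 28290))/29333 = (35 - 9243)*(1/29333) = -9208*1/29333 = -9208/29333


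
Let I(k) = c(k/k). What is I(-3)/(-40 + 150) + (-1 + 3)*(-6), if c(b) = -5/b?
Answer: -265/22 ≈ -12.045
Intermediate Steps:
I(k) = -5 (I(k) = -5/(k/k) = -5/1 = -5*1 = -5)
I(-3)/(-40 + 150) + (-1 + 3)*(-6) = -5/(-40 + 150) + (-1 + 3)*(-6) = -5/110 + 2*(-6) = (1/110)*(-5) - 12 = -1/22 - 12 = -265/22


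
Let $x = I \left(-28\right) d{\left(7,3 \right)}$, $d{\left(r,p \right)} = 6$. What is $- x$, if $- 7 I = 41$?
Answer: $-984$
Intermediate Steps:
$I = - \frac{41}{7}$ ($I = \left(- \frac{1}{7}\right) 41 = - \frac{41}{7} \approx -5.8571$)
$x = 984$ ($x = \left(- \frac{41}{7}\right) \left(-28\right) 6 = 164 \cdot 6 = 984$)
$- x = \left(-1\right) 984 = -984$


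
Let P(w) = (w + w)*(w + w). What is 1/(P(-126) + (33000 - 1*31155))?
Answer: 1/65349 ≈ 1.5302e-5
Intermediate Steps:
P(w) = 4*w² (P(w) = (2*w)*(2*w) = 4*w²)
1/(P(-126) + (33000 - 1*31155)) = 1/(4*(-126)² + (33000 - 1*31155)) = 1/(4*15876 + (33000 - 31155)) = 1/(63504 + 1845) = 1/65349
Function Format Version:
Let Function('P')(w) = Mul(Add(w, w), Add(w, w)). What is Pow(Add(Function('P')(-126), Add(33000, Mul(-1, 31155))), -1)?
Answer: Rational(1, 65349) ≈ 1.5302e-5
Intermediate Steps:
Function('P')(w) = Mul(4, Pow(w, 2)) (Function('P')(w) = Mul(Mul(2, w), Mul(2, w)) = Mul(4, Pow(w, 2)))
Pow(Add(Function('P')(-126), Add(33000, Mul(-1, 31155))), -1) = Pow(Add(Mul(4, Pow(-126, 2)), Add(33000, Mul(-1, 31155))), -1) = Pow(Add(Mul(4, 15876), Add(33000, -31155)), -1) = Pow(Add(63504, 1845), -1) = Pow(65349, -1) = Rational(1, 65349)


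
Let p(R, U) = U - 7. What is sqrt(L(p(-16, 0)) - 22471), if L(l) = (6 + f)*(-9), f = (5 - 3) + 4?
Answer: I*sqrt(22579) ≈ 150.26*I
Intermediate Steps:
p(R, U) = -7 + U
f = 6 (f = 2 + 4 = 6)
L(l) = -108 (L(l) = (6 + 6)*(-9) = 12*(-9) = -108)
sqrt(L(p(-16, 0)) - 22471) = sqrt(-108 - 22471) = sqrt(-22579) = I*sqrt(22579)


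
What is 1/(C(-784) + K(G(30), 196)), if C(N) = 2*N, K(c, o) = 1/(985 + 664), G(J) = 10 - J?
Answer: -1649/2585631 ≈ -0.00063776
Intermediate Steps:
K(c, o) = 1/1649
1/(C(-784) + K(G(30), 196)) = 1/(2*(-784) + 1/1649) = 1/(-1568 + 1/1649) = 1/(-2585631/1649) = -1649/2585631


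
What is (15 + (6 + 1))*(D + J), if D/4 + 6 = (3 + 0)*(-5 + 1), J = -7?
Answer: -1738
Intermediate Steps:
D = -72 (D = -24 + 4*((3 + 0)*(-5 + 1)) = -24 + 4*(3*(-4)) = -24 + 4*(-12) = -24 - 48 = -72)
(15 + (6 + 1))*(D + J) = (15 + (6 + 1))*(-72 - 7) = (15 + 7)*(-79) = 22*(-79) = -1738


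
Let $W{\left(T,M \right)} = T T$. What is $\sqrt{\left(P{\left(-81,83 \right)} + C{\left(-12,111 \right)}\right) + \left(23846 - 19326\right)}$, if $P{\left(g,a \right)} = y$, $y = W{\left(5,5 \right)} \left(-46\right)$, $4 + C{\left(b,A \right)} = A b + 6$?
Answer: $2 \sqrt{510} \approx 45.166$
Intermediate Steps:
$W{\left(T,M \right)} = T^{2}$
$C{\left(b,A \right)} = 2 + A b$ ($C{\left(b,A \right)} = -4 + \left(A b + 6\right) = -4 + \left(6 + A b\right) = 2 + A b$)
$y = -1150$ ($y = 5^{2} \left(-46\right) = 25 \left(-46\right) = -1150$)
$P{\left(g,a \right)} = -1150$
$\sqrt{\left(P{\left(-81,83 \right)} + C{\left(-12,111 \right)}\right) + \left(23846 - 19326\right)} = \sqrt{\left(-1150 + \left(2 + 111 \left(-12\right)\right)\right) + \left(23846 - 19326\right)} = \sqrt{\left(-1150 + \left(2 - 1332\right)\right) + \left(23846 - 19326\right)} = \sqrt{\left(-1150 - 1330\right) + 4520} = \sqrt{-2480 + 4520} = \sqrt{2040} = 2 \sqrt{510}$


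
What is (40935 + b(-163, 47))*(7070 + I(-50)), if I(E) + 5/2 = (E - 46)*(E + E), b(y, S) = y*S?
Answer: 554594395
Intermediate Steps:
b(y, S) = S*y
I(E) = -5/2 + 2*E*(-46 + E) (I(E) = -5/2 + (E - 46)*(E + E) = -5/2 + (-46 + E)*(2*E) = -5/2 + 2*E*(-46 + E))
(40935 + b(-163, 47))*(7070 + I(-50)) = (40935 + 47*(-163))*(7070 + (-5/2 - 92*(-50) + 2*(-50)²)) = (40935 - 7661)*(7070 + (-5/2 + 4600 + 2*2500)) = 33274*(7070 + (-5/2 + 4600 + 5000)) = 33274*(7070 + 19195/2) = 33274*(33335/2) = 554594395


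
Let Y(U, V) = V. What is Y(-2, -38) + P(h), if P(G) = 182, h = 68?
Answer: 144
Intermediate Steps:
Y(-2, -38) + P(h) = -38 + 182 = 144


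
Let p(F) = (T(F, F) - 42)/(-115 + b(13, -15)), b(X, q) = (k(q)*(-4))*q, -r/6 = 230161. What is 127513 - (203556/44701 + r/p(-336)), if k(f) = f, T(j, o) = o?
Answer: 1543119690358/402309 ≈ 3.8357e+6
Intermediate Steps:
r = -1380966 (r = -6*230161 = -1380966)
b(X, q) = -4*q**2 (b(X, q) = (q*(-4))*q = (-4*q)*q = -4*q**2)
p(F) = 6/145 - F/1015 (p(F) = (F - 42)/(-115 - 4*(-15)**2) = (-42 + F)/(-115 - 4*225) = (-42 + F)/(-115 - 900) = (-42 + F)/(-1015) = (-42 + F)*(-1/1015) = 6/145 - F/1015)
127513 - (203556/44701 + r/p(-336)) = 127513 - (203556/44701 - 1380966/(6/145 - 1/1015*(-336))) = 127513 - (203556*(1/44701) - 1380966/(6/145 + 48/145)) = 127513 - (203556/44701 - 1380966/54/145) = 127513 - (203556/44701 - 1380966*145/54) = 127513 - (203556/44701 - 33373345/9) = 127513 - 1*(-1491820062841/402309) = 127513 + 1491820062841/402309 = 1543119690358/402309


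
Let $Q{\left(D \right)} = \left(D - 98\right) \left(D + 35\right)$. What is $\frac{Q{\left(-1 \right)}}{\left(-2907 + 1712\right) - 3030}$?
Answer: $\frac{3366}{4225} \approx 0.79669$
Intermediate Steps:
$Q{\left(D \right)} = \left(-98 + D\right) \left(35 + D\right)$
$\frac{Q{\left(-1 \right)}}{\left(-2907 + 1712\right) - 3030} = \frac{-3430 + \left(-1\right)^{2} - -63}{\left(-2907 + 1712\right) - 3030} = \frac{-3430 + 1 + 63}{-1195 - 3030} = - \frac{3366}{-4225} = \left(-3366\right) \left(- \frac{1}{4225}\right) = \frac{3366}{4225}$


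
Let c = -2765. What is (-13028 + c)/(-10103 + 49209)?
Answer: -15793/39106 ≈ -0.40385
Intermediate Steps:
(-13028 + c)/(-10103 + 49209) = (-13028 - 2765)/(-10103 + 49209) = -15793/39106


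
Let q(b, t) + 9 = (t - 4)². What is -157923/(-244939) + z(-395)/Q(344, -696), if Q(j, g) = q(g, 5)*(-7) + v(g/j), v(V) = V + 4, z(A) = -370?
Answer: -3503277451/610632927 ≈ -5.7371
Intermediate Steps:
q(b, t) = -9 + (-4 + t)² (q(b, t) = -9 + (t - 4)² = -9 + (-4 + t)²)
v(V) = 4 + V
Q(j, g) = 60 + g/j (Q(j, g) = (-9 + (-4 + 5)²)*(-7) + (4 + g/j) = (-9 + 1²)*(-7) + (4 + g/j) = (-9 + 1)*(-7) + (4 + g/j) = -8*(-7) + (4 + g/j) = 56 + (4 + g/j) = 60 + g/j)
-157923/(-244939) + z(-395)/Q(344, -696) = -157923/(-244939) - 370/(60 - 696/344) = -157923*(-1/244939) - 370/(60 - 696*1/344) = 157923/244939 - 370/(60 - 87/43) = 157923/244939 - 370/2493/43 = 157923/244939 - 370*43/2493 = 157923/244939 - 15910/2493 = -3503277451/610632927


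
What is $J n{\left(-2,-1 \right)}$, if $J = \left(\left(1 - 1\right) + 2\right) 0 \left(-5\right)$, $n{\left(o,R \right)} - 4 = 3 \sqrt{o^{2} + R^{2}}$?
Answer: $0$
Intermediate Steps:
$n{\left(o,R \right)} = 4 + 3 \sqrt{R^{2} + o^{2}}$ ($n{\left(o,R \right)} = 4 + 3 \sqrt{o^{2} + R^{2}} = 4 + 3 \sqrt{R^{2} + o^{2}}$)
$J = 0$ ($J = \left(0 + 2\right) 0 \left(-5\right) = 2 \cdot 0 \left(-5\right) = 0 \left(-5\right) = 0$)
$J n{\left(-2,-1 \right)} = 0 \left(4 + 3 \sqrt{\left(-1\right)^{2} + \left(-2\right)^{2}}\right) = 0 \left(4 + 3 \sqrt{1 + 4}\right) = 0 \left(4 + 3 \sqrt{5}\right) = 0$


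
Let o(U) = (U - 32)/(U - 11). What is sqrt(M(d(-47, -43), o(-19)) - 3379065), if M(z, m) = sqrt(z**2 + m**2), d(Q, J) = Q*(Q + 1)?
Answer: sqrt(-337906500 + 10*sqrt(467424689))/10 ≈ 1837.6*I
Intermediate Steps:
d(Q, J) = Q*(1 + Q)
o(U) = (-32 + U)/(-11 + U)
M(z, m) = sqrt(m**2 + z**2)
sqrt(M(d(-47, -43), o(-19)) - 3379065) = sqrt(sqrt(((-32 - 19)/(-11 - 19))**2 + (-47*(1 - 47))**2) - 3379065) = sqrt(sqrt((-51/(-30))**2 + (-47*(-46))**2) - 3379065) = sqrt(sqrt((-1/30*(-51))**2 + 2162**2) - 3379065) = sqrt(sqrt((17/10)**2 + 4674244) - 3379065) = sqrt(sqrt(289/100 + 4674244) - 3379065) = sqrt(sqrt(467424689/100) - 3379065) = sqrt(sqrt(467424689)/10 - 3379065) = sqrt(-3379065 + sqrt(467424689)/10)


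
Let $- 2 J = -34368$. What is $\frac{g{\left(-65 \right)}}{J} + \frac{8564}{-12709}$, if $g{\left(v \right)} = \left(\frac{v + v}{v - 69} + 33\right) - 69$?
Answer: $- \frac{55250285}{81744288} \approx -0.67589$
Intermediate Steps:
$J = 17184$ ($J = \left(- \frac{1}{2}\right) \left(-34368\right) = 17184$)
$g{\left(v \right)} = -36 + \frac{2 v}{-69 + v}$ ($g{\left(v \right)} = \left(\frac{2 v}{-69 + v} + 33\right) - 69 = \left(33 + \frac{2 v}{-69 + v}\right) - 69 = -36 + \frac{2 v}{-69 + v}$)
$\frac{g{\left(-65 \right)}}{J} + \frac{8564}{-12709} = \frac{2 \frac{1}{-69 - 65} \left(1242 - -1105\right)}{17184} + \frac{8564}{-12709} = \frac{2 \left(1242 + 1105\right)}{-134} \cdot \frac{1}{17184} + 8564 \left(- \frac{1}{12709}\right) = 2 \left(- \frac{1}{134}\right) 2347 \cdot \frac{1}{17184} - \frac{8564}{12709} = \left(- \frac{2347}{67}\right) \frac{1}{17184} - \frac{8564}{12709} = - \frac{2347}{1151328} - \frac{8564}{12709} = - \frac{55250285}{81744288}$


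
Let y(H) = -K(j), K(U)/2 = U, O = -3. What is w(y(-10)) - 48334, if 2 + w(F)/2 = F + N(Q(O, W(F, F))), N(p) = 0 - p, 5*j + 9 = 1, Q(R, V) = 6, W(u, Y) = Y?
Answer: -241718/5 ≈ -48344.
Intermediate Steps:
j = -8/5 (j = -9/5 + (1/5)*1 = -9/5 + 1/5 = -8/5 ≈ -1.6000)
N(p) = -p
K(U) = 2*U
y(H) = 16/5 (y(H) = -2*(-8)/5 = -1*(-16/5) = 16/5)
w(F) = -16 + 2*F (w(F) = -4 + 2*(F - 1*6) = -4 + 2*(F - 6) = -4 + 2*(-6 + F) = -4 + (-12 + 2*F) = -16 + 2*F)
w(y(-10)) - 48334 = (-16 + 2*(16/5)) - 48334 = (-16 + 32/5) - 48334 = -48/5 - 48334 = -241718/5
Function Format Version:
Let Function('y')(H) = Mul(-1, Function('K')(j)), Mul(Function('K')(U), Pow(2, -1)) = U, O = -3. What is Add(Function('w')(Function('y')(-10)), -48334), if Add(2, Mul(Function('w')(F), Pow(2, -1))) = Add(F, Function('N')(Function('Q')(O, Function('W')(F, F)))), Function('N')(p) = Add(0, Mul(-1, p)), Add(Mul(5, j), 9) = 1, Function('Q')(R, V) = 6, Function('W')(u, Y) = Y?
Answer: Rational(-241718, 5) ≈ -48344.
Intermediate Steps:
j = Rational(-8, 5) (j = Add(Rational(-9, 5), Mul(Rational(1, 5), 1)) = Add(Rational(-9, 5), Rational(1, 5)) = Rational(-8, 5) ≈ -1.6000)
Function('N')(p) = Mul(-1, p)
Function('K')(U) = Mul(2, U)
Function('y')(H) = Rational(16, 5) (Function('y')(H) = Mul(-1, Mul(2, Rational(-8, 5))) = Mul(-1, Rational(-16, 5)) = Rational(16, 5))
Function('w')(F) = Add(-16, Mul(2, F)) (Function('w')(F) = Add(-4, Mul(2, Add(F, Mul(-1, 6)))) = Add(-4, Mul(2, Add(F, -6))) = Add(-4, Mul(2, Add(-6, F))) = Add(-4, Add(-12, Mul(2, F))) = Add(-16, Mul(2, F)))
Add(Function('w')(Function('y')(-10)), -48334) = Add(Add(-16, Mul(2, Rational(16, 5))), -48334) = Add(Add(-16, Rational(32, 5)), -48334) = Add(Rational(-48, 5), -48334) = Rational(-241718, 5)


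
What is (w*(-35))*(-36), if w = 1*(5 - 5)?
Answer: 0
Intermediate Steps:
w = 0 (w = 1*0 = 0)
(w*(-35))*(-36) = (0*(-35))*(-36) = 0*(-36) = 0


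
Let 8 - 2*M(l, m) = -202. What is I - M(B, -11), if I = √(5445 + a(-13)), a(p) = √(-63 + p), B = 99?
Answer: -105 + √(5445 + 2*I*√19) ≈ -31.21 + 0.059071*I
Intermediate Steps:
M(l, m) = 105 (M(l, m) = 4 - ½*(-202) = 4 + 101 = 105)
I = √(5445 + 2*I*√19) (I = √(5445 + √(-63 - 13)) = √(5445 + √(-76)) = √(5445 + 2*I*√19) ≈ 73.79 + 0.0591*I)
I - M(B, -11) = √(5445 + 2*I*√19) - 1*105 = √(5445 + 2*I*√19) - 105 = -105 + √(5445 + 2*I*√19)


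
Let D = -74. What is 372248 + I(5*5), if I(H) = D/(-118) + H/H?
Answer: 21962728/59 ≈ 3.7225e+5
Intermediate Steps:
I(H) = 96/59 (I(H) = -74/(-118) + H/H = -74*(-1/118) + 1 = 37/59 + 1 = 96/59)
372248 + I(5*5) = 372248 + 96/59 = 21962728/59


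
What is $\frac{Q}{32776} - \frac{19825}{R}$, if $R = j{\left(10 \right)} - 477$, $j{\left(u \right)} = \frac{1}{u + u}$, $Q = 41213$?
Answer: $\frac{13388814807}{312650264} \approx 42.824$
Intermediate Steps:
$j{\left(u \right)} = \frac{1}{2 u}$
$R = - \frac{9539}{20}$ ($R = \frac{1}{2 \cdot 10} - 477 = \frac{1}{2} \cdot \frac{1}{10} - 477 = \frac{1}{20} - 477 = - \frac{9539}{20} \approx -476.95$)
$\frac{Q}{32776} - \frac{19825}{R} = \frac{41213}{32776} - \frac{19825}{- \frac{9539}{20}} = 41213 \cdot \frac{1}{32776} - - \frac{396500}{9539} = \frac{41213}{32776} + \frac{396500}{9539} = \frac{13388814807}{312650264}$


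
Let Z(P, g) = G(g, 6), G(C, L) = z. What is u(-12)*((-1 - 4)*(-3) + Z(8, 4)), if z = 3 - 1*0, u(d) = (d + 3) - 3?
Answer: -216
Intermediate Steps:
u(d) = d (u(d) = (3 + d) - 3 = d)
z = 3 (z = 3 + 0 = 3)
G(C, L) = 3
Z(P, g) = 3
u(-12)*((-1 - 4)*(-3) + Z(8, 4)) = -12*((-1 - 4)*(-3) + 3) = -12*(-5*(-3) + 3) = -12*(15 + 3) = -12*18 = -216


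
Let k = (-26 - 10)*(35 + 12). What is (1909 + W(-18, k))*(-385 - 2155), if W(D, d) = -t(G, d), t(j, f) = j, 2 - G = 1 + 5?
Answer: -4859020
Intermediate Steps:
G = -4 (G = 2 - (1 + 5) = 2 - 1*6 = 2 - 6 = -4)
k = -1692 (k = -36*47 = -1692)
W(D, d) = 4 (W(D, d) = -1*(-4) = 4)
(1909 + W(-18, k))*(-385 - 2155) = (1909 + 4)*(-385 - 2155) = 1913*(-2540) = -4859020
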